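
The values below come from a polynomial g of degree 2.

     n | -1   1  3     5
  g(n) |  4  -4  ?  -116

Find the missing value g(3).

-44

On equispaced nodes a degree-2 polynomial has vanishing third forward difference, so
  - g(-1) + 3·g(1) - 3·g(3) + g(5) = 0.
Substituting the known values and solving for g(3):
  -3·g(3) = 132
  g(3) = -44.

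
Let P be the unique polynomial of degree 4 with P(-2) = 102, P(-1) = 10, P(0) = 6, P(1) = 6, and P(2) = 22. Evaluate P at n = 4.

Forward differences of the values at n = -2, -1, 0, 1, 2:
  P  : 102  10  6  6  22
  Δ  : -92  -4  0  16
  Δ^2: 88  4  16
  Δ^3: -84  12
  Δ^4: 96
The fourth differences are constant, confirming degree 4.
Interpolating (Newton forward form) and evaluating at n = 4 gives P(4) = 630.

630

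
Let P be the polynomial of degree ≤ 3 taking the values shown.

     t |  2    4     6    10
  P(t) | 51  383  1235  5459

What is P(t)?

P(t) = 5t^3 + 5t^2 - 4t - 1

Write P(t) = at^3 + bt^2 + ct + d. Substituting each data point gives a linear system:
  8a + 4b + 2c + d = 51
  64a + 16b + 4c + d = 383
  216a + 36b + 6c + d = 1235
  1000a + 100b + 10c + d = 5459
Solving the system yields a = 5, b = 5, c = -4, d = -1.
So P(t) = 5t^3 + 5t^2 - 4t - 1.
Check: P(6) = 1235. ✓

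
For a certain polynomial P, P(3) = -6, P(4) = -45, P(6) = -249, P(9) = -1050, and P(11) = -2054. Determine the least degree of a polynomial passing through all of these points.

Divided differences on the nodes 3, 4, 6, 9, 11:
  order 0: -6  -45  -249  -1050  -2054
  order 1: -39  -102  -267  -502
  order 2: -21  -33  -47
  order 3: -2  -2
  order 4: 0
The order-3 divided differences are all -2 (nonzero) and every higher order vanishes, so the data lies on a polynomial of degree exactly 3.

3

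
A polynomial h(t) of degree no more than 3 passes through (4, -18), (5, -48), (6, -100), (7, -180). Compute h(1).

0

Forward differences of the values at t = 4, 5, 6, 7:
  h  : -18  -48  -100  -180
  Δ  : -30  -52  -80
  Δ^2: -22  -28
  Δ^3: -6
The third differences are constant, confirming degree 3.
Interpolating (Newton forward form) and evaluating at t = 1 gives h(1) = 0.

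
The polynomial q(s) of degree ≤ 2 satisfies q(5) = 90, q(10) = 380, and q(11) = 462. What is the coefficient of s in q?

Write q(s) = as^2 + bs + c. Substituting each data point gives a linear system:
  25a + 5b + c = 90
  100a + 10b + c = 380
  121a + 11b + c = 462
Solving the system yields a = 4, b = -2, c = 0.
So q(s) = 4s² - 2s.
The coefficient of s is -2.

-2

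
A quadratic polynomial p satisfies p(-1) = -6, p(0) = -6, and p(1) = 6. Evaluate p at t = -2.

Using the Lagrange interpolation formula with nodes -1, 0, 1:
  L_0(t) = t(t - 1) / 2
  L_1(t) = (t + 1)(t - 1) / -1
  L_2(t) = (t + 1)t / 2
Then p(t) = -6·L_0(t) - 6·L_1(t) + 6·L_2(t).
Expanding and collecting terms gives p(t) = 6t^2 + 6t - 6.
Evaluating at t = -2: p(-2) = 6.

6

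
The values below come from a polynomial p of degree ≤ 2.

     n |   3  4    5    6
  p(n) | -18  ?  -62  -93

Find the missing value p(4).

On equispaced nodes a degree-2 polynomial has vanishing third forward difference, so
  - p(3) + 3·p(4) - 3·p(5) + p(6) = 0.
Substituting the known values and solving for p(4):
  3·p(4) = -111
  p(4) = -37.

-37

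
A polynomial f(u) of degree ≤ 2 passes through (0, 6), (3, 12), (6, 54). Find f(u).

f(u) = 2u^2 - 4u + 6

Write f(u) = au^2 + bu + c. Substituting each data point gives a linear system:
  c = 6
  9a + 3b + c = 12
  36a + 6b + c = 54
Solving the system yields a = 2, b = -4, c = 6.
So f(u) = 2u^2 - 4u + 6.
Check: f(0) = 6. ✓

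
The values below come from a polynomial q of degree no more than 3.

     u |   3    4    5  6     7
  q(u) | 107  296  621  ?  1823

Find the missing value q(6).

1118

The 4 known points determine the degree-3 polynomial uniquely.
Write q(u) = au^3 + bu^2 + cu + d. Substituting each data point gives a linear system:
  27a + 9b + 3c + d = 107
  64a + 16b + 4c + d = 296
  125a + 25b + 5c + d = 621
  343a + 49b + 7c + d = 1823
Solving the system yields a = 6, b = -4, c = -5, d = -4.
So q(u) = 6u^3 - 4u^2 - 5u - 4.
Then q(6) = 1118.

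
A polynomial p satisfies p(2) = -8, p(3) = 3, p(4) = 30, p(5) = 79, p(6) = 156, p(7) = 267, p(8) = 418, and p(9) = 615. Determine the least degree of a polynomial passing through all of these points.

3

Forward differences of the values at t = 2, 3, 4, 5, 6, 7, 8, 9:
  p  : -8  3  30  79  156  267  418  615
  Δ  : 11  27  49  77  111  151  197
  Δ^2: 16  22  28  34  40  46
  Δ^3: 6  6  6  6  6
  Δ^4: 0  0  0  0
  Δ^5: 0  0  0
  Δ^6: 0  0
  Δ^7: 0
The third differences are constant (6) and nonzero, while all higher differences vanish, so the minimal degree is 3.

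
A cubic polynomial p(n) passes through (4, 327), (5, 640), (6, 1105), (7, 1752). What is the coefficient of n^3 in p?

5

Write p(n) = an^3 + bn^2 + cn + d. Substituting each data point gives a linear system:
  64a + 16b + 4c + d = 327
  125a + 25b + 5c + d = 640
  216a + 36b + 6c + d = 1105
  343a + 49b + 7c + d = 1752
Solving the system yields a = 5, b = 1, c = -1, d = -5.
So p(n) = 5n^3 + n^2 - n - 5.
The leading coefficient is 5.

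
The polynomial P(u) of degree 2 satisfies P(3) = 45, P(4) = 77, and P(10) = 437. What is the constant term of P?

Write P(u) = au^2 + bu + c. Substituting each data point gives a linear system:
  9a + 3b + c = 45
  16a + 4b + c = 77
  100a + 10b + c = 437
Solving the system yields a = 4, b = 4, c = -3.
So P(u) = 4u² + 4u - 3.
The constant term is -3.

-3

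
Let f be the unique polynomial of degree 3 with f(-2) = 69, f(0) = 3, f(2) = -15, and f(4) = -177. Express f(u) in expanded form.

Using the Lagrange interpolation formula with nodes -2, 0, 2, 4:
  L_0(u) = u(u - 2)(u - 4) / -48
  L_1(u) = (u + 2)(u - 2)(u - 4) / 16
  L_2(u) = (u + 2)u(u - 4) / -16
  L_3(u) = (u + 2)u(u - 2) / 48
Then f(u) = 69·L_0(u) + 3·L_1(u) - 15·L_2(u) - 177·L_3(u).
Expanding and collecting terms gives f(u) = -4u^3 + 6u^2 - 5u + 3.
Check: f(4) = -177. ✓

f(u) = -4u^3 + 6u^2 - 5u + 3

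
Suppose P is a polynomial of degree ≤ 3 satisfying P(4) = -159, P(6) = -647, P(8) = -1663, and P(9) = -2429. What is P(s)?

Write P(s) = as^3 + bs^2 + cs + d. Substituting each data point gives a linear system:
  64a + 16b + 4c + d = -159
  216a + 36b + 6c + d = -647
  512a + 64b + 8c + d = -1663
  729a + 81b + 9c + d = -2429
Solving the system yields a = -4, b = 6, c = 0, d = 1.
So P(s) = -4s^3 + 6s^2 + 1.
Check: P(9) = -2429. ✓

P(s) = -4s^3 + 6s^2 + 1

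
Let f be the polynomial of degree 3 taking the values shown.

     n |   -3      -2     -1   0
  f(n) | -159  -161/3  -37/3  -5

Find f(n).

Write f(n) = an^3 + bn^2 + cn + d. Substituting each data point gives a linear system:
  -27a + 9b - 3c + d = -159
  -8a + 4b - 2c + d = -161/3
  -a + b - c + d = -37/3
  d = -5
Solving the system yields a = 5, b = -2, c = 1/3, d = -5.
So f(n) = 5n³ - 2n² + (1/3)n - 5.
Check: f(-3) = -159. ✓

f(n) = 5n^3 - 2n^2 + (1/3)n - 5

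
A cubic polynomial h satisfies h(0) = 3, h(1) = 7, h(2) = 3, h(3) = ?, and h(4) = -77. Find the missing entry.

-21

The 4 known points determine the degree-3 polynomial uniquely.
Write h(u) = au^3 + bu^2 + cu + d. Substituting each data point gives a linear system:
  d = 3
  a + b + c + d = 7
  8a + 4b + 2c + d = 3
  64a + 16b + 4c + d = -77
Solving the system yields a = -2, b = 2, c = 4, d = 3.
So h(u) = -2u³ + 2u² + 4u + 3.
Then h(3) = -21.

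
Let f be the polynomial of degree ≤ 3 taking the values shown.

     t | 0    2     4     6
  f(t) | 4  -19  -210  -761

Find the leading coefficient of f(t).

Write f(t) = at^3 + bt^2 + ct + d. Substituting each data point gives a linear system:
  d = 4
  8a + 4b + 2c + d = -19
  64a + 16b + 4c + d = -210
  216a + 36b + 6c + d = -761
Solving the system yields a = -4, b = 3, c = -3/2, d = 4.
So f(t) = -4t^3 + 3t^2 - (3/2)t + 4.
The leading coefficient is -4.

-4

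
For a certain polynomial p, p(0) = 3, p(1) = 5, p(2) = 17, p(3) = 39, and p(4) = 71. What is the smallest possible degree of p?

Forward differences of the values at t = 0, 1, 2, 3, 4:
  p  : 3  5  17  39  71
  Δ  : 2  12  22  32
  Δ^2: 10  10  10
  Δ^3: 0  0
  Δ^4: 0
The second differences are constant (10) and nonzero, while all higher differences vanish, so the minimal degree is 2.

2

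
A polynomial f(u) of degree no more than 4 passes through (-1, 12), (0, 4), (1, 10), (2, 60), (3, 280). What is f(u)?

f(u) = 4u^4 - 3u^3 + 3u^2 + 2u + 4

Using the Lagrange interpolation formula with nodes -1, 0, 1, 2, 3:
  L_0(u) = u(u - 1)(u - 2)(u - 3) / 24
  L_1(u) = (u + 1)(u - 1)(u - 2)(u - 3) / -6
  L_2(u) = (u + 1)u(u - 2)(u - 3) / 4
  L_3(u) = (u + 1)u(u - 1)(u - 3) / -6
  L_4(u) = (u + 1)u(u - 1)(u - 2) / 24
Then f(u) = 12·L_0(u) + 4·L_1(u) + 10·L_2(u) + 60·L_3(u) + 280·L_4(u).
Expanding and collecting terms gives f(u) = 4u^4 - 3u^3 + 3u^2 + 2u + 4.
Check: f(-1) = 12. ✓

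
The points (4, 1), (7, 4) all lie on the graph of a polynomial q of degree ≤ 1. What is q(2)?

-1

Using the Lagrange interpolation formula with nodes 4, 7:
  L_0(x) = (x - 7) / -3
  L_1(x) = (x - 4) / 3
Then q(x) = 1·L_0(x) + 4·L_1(x).
Expanding and collecting terms gives q(x) = x - 3.
Evaluating at x = 2: q(2) = -1.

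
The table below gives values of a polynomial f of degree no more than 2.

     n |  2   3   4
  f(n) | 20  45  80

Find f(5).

Using the Lagrange interpolation formula with nodes 2, 3, 4:
  L_0(n) = (n - 3)(n - 4) / 2
  L_1(n) = (n - 2)(n - 4) / -1
  L_2(n) = (n - 2)(n - 3) / 2
Then f(n) = 20·L_0(n) + 45·L_1(n) + 80·L_2(n).
Expanding and collecting terms gives f(n) = 5n².
Evaluating at n = 5: f(5) = 125.

125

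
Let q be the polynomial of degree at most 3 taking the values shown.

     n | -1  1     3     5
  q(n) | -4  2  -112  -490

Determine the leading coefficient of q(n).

-3

Write q(n) = an^3 + bn^2 + cn + d. Substituting each data point gives a linear system:
  -a + b - c + d = -4
  a + b + c + d = 2
  27a + 9b + 3c + d = -112
  125a + 25b + 5c + d = -490
Solving the system yields a = -3, b = -6, c = 6, d = 5.
So q(n) = -3n^3 - 6n^2 + 6n + 5.
The leading coefficient is -3.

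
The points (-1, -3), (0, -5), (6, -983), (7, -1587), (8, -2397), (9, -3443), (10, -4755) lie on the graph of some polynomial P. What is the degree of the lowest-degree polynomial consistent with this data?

Divided differences on the nodes -1, 0, 6, 7, 8, 9, 10:
  order 0: -3  -5  -983  -1587  -2397  -3443  -4755
  order 1: -2  -163  -604  -810  -1046  -1312
  order 2: -23  -63  -103  -118  -133
  order 3: -5  -5  -5  -5
  order 4: 0  0  0
  order 5: 0  0
  order 6: 0
The order-3 divided differences are all -5 (nonzero) and every higher order vanishes, so the data lies on a polynomial of degree exactly 3.

3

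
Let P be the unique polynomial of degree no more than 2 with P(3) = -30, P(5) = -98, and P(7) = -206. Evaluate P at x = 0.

-3

Write P(x) = ax^2 + bx + c. Substituting each data point gives a linear system:
  9a + 3b + c = -30
  25a + 5b + c = -98
  49a + 7b + c = -206
Solving the system yields a = -5, b = 6, c = -3.
So P(x) = -5x^2 + 6x - 3.
Then P(0) = -3.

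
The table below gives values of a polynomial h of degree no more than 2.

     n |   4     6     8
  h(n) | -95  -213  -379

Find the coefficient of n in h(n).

Write h(n) = an^2 + bn + c. Substituting each data point gives a linear system:
  16a + 4b + c = -95
  36a + 6b + c = -213
  64a + 8b + c = -379
Solving the system yields a = -6, b = 1, c = -3.
So h(n) = -6n^2 + n - 3.
The coefficient of n is 1.

1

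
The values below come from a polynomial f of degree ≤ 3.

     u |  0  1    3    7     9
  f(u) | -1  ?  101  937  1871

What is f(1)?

7

The 4 known points determine the degree-3 polynomial uniquely.
Write f(u) = au^3 + bu^2 + cu + d. Substituting each data point gives a linear system:
  d = -1
  27a + 9b + 3c + d = 101
  343a + 49b + 7c + d = 937
  729a + 81b + 9c + d = 1871
Solving the system yields a = 2, b = 5, c = 1, d = -1.
So f(u) = 2u³ + 5u² + u - 1.
Then f(1) = 7.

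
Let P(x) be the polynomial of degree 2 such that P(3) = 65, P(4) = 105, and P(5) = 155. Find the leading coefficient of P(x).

5

Write P(x) = ax^2 + bx + c. Substituting each data point gives a linear system:
  9a + 3b + c = 65
  16a + 4b + c = 105
  25a + 5b + c = 155
Solving the system yields a = 5, b = 5, c = 5.
So P(x) = 5x^2 + 5x + 5.
The leading coefficient is 5.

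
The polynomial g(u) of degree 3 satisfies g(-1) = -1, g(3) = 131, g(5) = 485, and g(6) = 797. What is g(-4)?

Write g(u) = au^3 + bu^2 + cu + d. Substituting each data point gives a linear system:
  -a + b - c + d = -1
  27a + 9b + 3c + d = 131
  125a + 25b + 5c + d = 485
  216a + 36b + 6c + d = 797
Solving the system yields a = 3, b = 3, c = 6, d = 5.
So g(u) = 3u³ + 3u² + 6u + 5.
Then g(-4) = -163.

-163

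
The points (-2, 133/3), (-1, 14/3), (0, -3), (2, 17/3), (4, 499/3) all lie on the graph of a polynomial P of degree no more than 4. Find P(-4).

Using the Lagrange interpolation formula with nodes -2, -1, 0, 2, 4:
  L_0(n) = (n + 1)n(n - 2)(n - 4) / 48
  L_1(n) = (n + 2)n(n - 2)(n - 4) / -15
  L_2(n) = (n + 2)(n + 1)(n - 2)(n - 4) / 16
  L_3(n) = (n + 2)(n + 1)n(n - 4) / -48
  L_4(n) = (n + 2)(n + 1)n(n - 2) / 240
Then P(n) = 133/3·L_0(n) + 14/3·L_1(n) - 3·L_2(n) + 17/3·L_3(n) + 499/3·L_4(n).
Expanding and collecting terms gives P(n) = n^4 - 2n^3 + 3n^2 - (5/3)n - 3.
Evaluating at n = -4: P(-4) = 1307/3.

1307/3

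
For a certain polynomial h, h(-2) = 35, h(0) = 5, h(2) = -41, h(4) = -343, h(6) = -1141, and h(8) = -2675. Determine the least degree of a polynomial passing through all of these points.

Forward differences of the values at x = -2, 0, 2, 4, 6, 8:
  h  : 35  5  -41  -343  -1141  -2675
  Δ  : -30  -46  -302  -798  -1534
  Δ^2: -16  -256  -496  -736
  Δ^3: -240  -240  -240
  Δ^4: 0  0
  Δ^5: 0
The third differences are constant (-240) and nonzero, while all higher differences vanish, so the minimal degree is 3.

3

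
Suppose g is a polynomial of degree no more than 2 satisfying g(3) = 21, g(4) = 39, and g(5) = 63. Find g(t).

Using the Lagrange interpolation formula with nodes 3, 4, 5:
  L_0(t) = (t - 4)(t - 5) / 2
  L_1(t) = (t - 3)(t - 5) / -1
  L_2(t) = (t - 3)(t - 4) / 2
Then g(t) = 21·L_0(t) + 39·L_1(t) + 63·L_2(t).
Expanding and collecting terms gives g(t) = 3t^2 - 3t + 3.
Check: g(3) = 21. ✓

g(t) = 3t^2 - 3t + 3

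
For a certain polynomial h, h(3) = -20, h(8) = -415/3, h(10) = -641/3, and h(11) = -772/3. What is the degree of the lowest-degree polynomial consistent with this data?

Divided differences on the nodes 3, 8, 10, 11:
  order 0: -20  -415/3  -641/3  -772/3
  order 1: -71/3  -113/3  -131/3
  order 2: -2  -2
  order 3: 0
The order-2 divided differences are all -2 (nonzero) and every higher order vanishes, so the data lies on a polynomial of degree exactly 2.

2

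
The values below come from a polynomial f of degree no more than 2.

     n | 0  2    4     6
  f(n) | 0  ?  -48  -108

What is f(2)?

-12

The 3 known points determine the degree-2 polynomial uniquely.
Write f(n) = an^2 + bn + c. Substituting each data point gives a linear system:
  c = 0
  16a + 4b + c = -48
  36a + 6b + c = -108
Solving the system yields a = -3, b = 0, c = 0.
So f(n) = -3n².
Then f(2) = -12.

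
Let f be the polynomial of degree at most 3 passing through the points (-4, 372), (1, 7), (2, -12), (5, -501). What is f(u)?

Using the Lagrange interpolation formula with nodes -4, 1, 2, 5:
  L_0(u) = (u - 1)(u - 2)(u - 5) / -270
  L_1(u) = (u + 4)(u - 2)(u - 5) / 20
  L_2(u) = (u + 4)(u - 1)(u - 5) / -18
  L_3(u) = (u + 4)(u - 1)(u - 2) / 108
Then f(u) = 372·L_0(u) + 7·L_1(u) - 12·L_2(u) - 501·L_3(u).
Expanding and collecting terms gives f(u) = -5u^3 + 4u^2 + 4u + 4.
Check: f(5) = -501. ✓

f(u) = -5u^3 + 4u^2 + 4u + 4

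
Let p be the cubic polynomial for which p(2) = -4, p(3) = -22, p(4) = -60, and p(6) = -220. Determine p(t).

p(t) = -t^3 - t^2 + 6t - 4

Write p(t) = at^3 + bt^2 + ct + d. Substituting each data point gives a linear system:
  8a + 4b + 2c + d = -4
  27a + 9b + 3c + d = -22
  64a + 16b + 4c + d = -60
  216a + 36b + 6c + d = -220
Solving the system yields a = -1, b = -1, c = 6, d = -4.
So p(t) = -t³ - t² + 6t - 4.
Check: p(6) = -220. ✓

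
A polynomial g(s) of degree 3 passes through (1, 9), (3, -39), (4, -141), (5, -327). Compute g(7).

Using the Lagrange interpolation formula with nodes 1, 3, 4, 5:
  L_0(s) = (s - 3)(s - 4)(s - 5) / -24
  L_1(s) = (s - 1)(s - 4)(s - 5) / 4
  L_2(s) = (s - 1)(s - 3)(s - 5) / -3
  L_3(s) = (s - 1)(s - 3)(s - 4) / 8
Then g(s) = 9·L_0(s) - 39·L_1(s) - 141·L_2(s) - 327·L_3(s).
Expanding and collecting terms gives g(s) = -4s^3 + 6s^2 + 4s + 3.
Evaluating at s = 7: g(7) = -1047.

-1047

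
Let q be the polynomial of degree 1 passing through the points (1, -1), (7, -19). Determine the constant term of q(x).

Write q(x) = ax + b. Substituting each data point gives a linear system:
  a + b = -1
  7a + b = -19
Solving the system yields a = -3, b = 2.
So q(x) = -3x + 2.
The constant term is 2.

2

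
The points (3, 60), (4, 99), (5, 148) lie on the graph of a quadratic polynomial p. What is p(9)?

444

Write p(x) = ax^2 + bx + c. Substituting each data point gives a linear system:
  9a + 3b + c = 60
  16a + 4b + c = 99
  25a + 5b + c = 148
Solving the system yields a = 5, b = 4, c = 3.
So p(x) = 5x^2 + 4x + 3.
Then p(9) = 444.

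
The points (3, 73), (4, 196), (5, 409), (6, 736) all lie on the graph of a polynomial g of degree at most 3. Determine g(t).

Write g(t) = at^3 + bt^2 + ct + d. Substituting each data point gives a linear system:
  27a + 9b + 3c + d = 73
  64a + 16b + 4c + d = 196
  125a + 25b + 5c + d = 409
  216a + 36b + 6c + d = 736
Solving the system yields a = 4, b = -3, c = -4, d = 4.
So g(t) = 4t^3 - 3t^2 - 4t + 4.
Check: g(3) = 73. ✓

g(t) = 4t^3 - 3t^2 - 4t + 4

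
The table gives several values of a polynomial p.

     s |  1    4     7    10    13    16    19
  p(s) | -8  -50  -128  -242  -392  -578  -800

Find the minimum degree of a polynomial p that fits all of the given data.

Forward differences of the values at s = 1, 4, 7, 10, 13, 16, 19:
  p  : -8  -50  -128  -242  -392  -578  -800
  Δ  : -42  -78  -114  -150  -186  -222
  Δ^2: -36  -36  -36  -36  -36
  Δ^3: 0  0  0  0
  Δ^4: 0  0  0
  Δ^5: 0  0
  Δ^6: 0
The second differences are constant (-36) and nonzero, while all higher differences vanish, so the minimal degree is 2.

2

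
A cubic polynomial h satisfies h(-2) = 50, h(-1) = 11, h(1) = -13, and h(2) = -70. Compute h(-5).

Write h(u) = au^3 + bu^2 + cu + d. Substituting each data point gives a linear system:
  -8a + 4b - 2c + d = 50
  -a + b - c + d = 11
  a + b + c + d = -13
  8a + 4b + 2c + d = -70
Solving the system yields a = -6, b = -3, c = -6, d = 2.
So h(u) = -6u^3 - 3u^2 - 6u + 2.
Then h(-5) = 707.

707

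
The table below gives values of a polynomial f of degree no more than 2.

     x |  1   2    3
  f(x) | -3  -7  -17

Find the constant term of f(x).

-5

Write f(x) = ax^2 + bx + c. Substituting each data point gives a linear system:
  a + b + c = -3
  4a + 2b + c = -7
  9a + 3b + c = -17
Solving the system yields a = -3, b = 5, c = -5.
So f(x) = -3x² + 5x - 5.
The constant term is -5.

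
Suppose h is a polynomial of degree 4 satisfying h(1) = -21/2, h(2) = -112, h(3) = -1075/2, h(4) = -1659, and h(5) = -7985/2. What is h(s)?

h(s) = -6s^4 - 2s^3 + (5/2)s - 5

Write h(s) = as^4 + bs^3 + cs^2 + ds + e. Substituting each data point gives a linear system:
  a + b + c + d + e = -21/2
  16a + 8b + 4c + 2d + e = -112
  81a + 27b + 9c + 3d + e = -1075/2
  256a + 64b + 16c + 4d + e = -1659
  625a + 125b + 25c + 5d + e = -7985/2
Solving the system yields a = -6, b = -2, c = 0, d = 5/2, e = -5.
So h(s) = -6s⁴ - 2s³ + (5/2)s - 5.
Check: h(3) = -1075/2. ✓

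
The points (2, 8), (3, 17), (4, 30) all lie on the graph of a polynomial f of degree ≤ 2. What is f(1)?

3

Forward differences of the values at u = 2, 3, 4:
  f  : 8  17  30
  Δ  : 9  13
  Δ^2: 4
The second differences are constant, confirming degree 2.
Interpolating (Newton forward form) and evaluating at u = 1 gives f(1) = 3.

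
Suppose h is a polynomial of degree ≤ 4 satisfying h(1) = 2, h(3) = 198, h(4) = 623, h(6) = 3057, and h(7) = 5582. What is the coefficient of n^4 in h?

2

Write h(n) = an^4 + bn^3 + cn^2 + dn + e. Substituting each data point gives a linear system:
  a + b + c + d + e = 2
  81a + 27b + 9c + 3d + e = 198
  256a + 64b + 16c + 4d + e = 623
  1296a + 216b + 36c + 6d + e = 3057
  2401a + 343b + 49c + 7d + e = 5582
Solving the system yields a = 2, b = 3, c = -5, d = -1, e = 3.
So h(n) = 2n^4 + 3n^3 - 5n^2 - n + 3.
The leading coefficient is 2.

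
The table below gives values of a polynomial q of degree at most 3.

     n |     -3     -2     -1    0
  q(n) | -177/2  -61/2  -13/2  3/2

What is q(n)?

q(n) = 3n^3 + n^2 + 6n + 3/2

Write q(n) = an^3 + bn^2 + cn + d. Substituting each data point gives a linear system:
  -27a + 9b - 3c + d = -177/2
  -8a + 4b - 2c + d = -61/2
  -a + b - c + d = -13/2
  d = 3/2
Solving the system yields a = 3, b = 1, c = 6, d = 3/2.
So q(n) = 3n³ + n² + 6n + 3/2.
Check: q(-3) = -177/2. ✓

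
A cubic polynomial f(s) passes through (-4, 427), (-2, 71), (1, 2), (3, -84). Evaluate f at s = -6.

1311

Using the Lagrange interpolation formula with nodes -4, -2, 1, 3:
  L_0(s) = (s + 2)(s - 1)(s - 3) / -70
  L_1(s) = (s + 4)(s - 1)(s - 3) / 30
  L_2(s) = (s + 4)(s + 2)(s - 3) / -30
  L_3(s) = (s + 4)(s + 2)(s - 1) / 70
Then f(s) = 427·L_0(s) + 71·L_1(s) + 2·L_2(s) - 84·L_3(s).
Expanding and collecting terms gives f(s) = -5s^3 + 6s^2 - 2s + 3.
Evaluating at s = -6: f(-6) = 1311.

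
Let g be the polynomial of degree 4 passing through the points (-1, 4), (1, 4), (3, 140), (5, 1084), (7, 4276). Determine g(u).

g(u) = 2u^4 - 2u^3 + 3u^2 + 2u - 1

Using the Lagrange interpolation formula with nodes -1, 1, 3, 5, 7:
  L_0(u) = (u - 1)(u - 3)(u - 5)(u - 7) / 384
  L_1(u) = (u + 1)(u - 3)(u - 5)(u - 7) / -96
  L_2(u) = (u + 1)(u - 1)(u - 5)(u - 7) / 64
  L_3(u) = (u + 1)(u - 1)(u - 3)(u - 7) / -96
  L_4(u) = (u + 1)(u - 1)(u - 3)(u - 5) / 384
Then g(u) = 4·L_0(u) + 4·L_1(u) + 140·L_2(u) + 1084·L_3(u) + 4276·L_4(u).
Expanding and collecting terms gives g(u) = 2u⁴ - 2u³ + 3u² + 2u - 1.
Check: g(5) = 1084. ✓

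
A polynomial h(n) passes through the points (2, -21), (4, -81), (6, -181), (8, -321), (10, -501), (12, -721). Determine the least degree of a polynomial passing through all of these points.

2

Forward differences of the values at n = 2, 4, 6, 8, 10, 12:
  h  : -21  -81  -181  -321  -501  -721
  Δ  : -60  -100  -140  -180  -220
  Δ^2: -40  -40  -40  -40
  Δ^3: 0  0  0
  Δ^4: 0  0
  Δ^5: 0
The second differences are constant (-40) and nonzero, while all higher differences vanish, so the minimal degree is 2.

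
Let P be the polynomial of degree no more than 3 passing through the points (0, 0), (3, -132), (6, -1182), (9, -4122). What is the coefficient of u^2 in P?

Write P(u) = au^3 + bu^2 + cu + d. Substituting each data point gives a linear system:
  d = 0
  27a + 9b + 3c + d = -132
  216a + 36b + 6c + d = -1182
  729a + 81b + 9c + d = -4122
Solving the system yields a = -6, b = 3, c = 1, d = 0.
So P(u) = -6u^3 + 3u^2 + u.
The coefficient of u^2 is 3.

3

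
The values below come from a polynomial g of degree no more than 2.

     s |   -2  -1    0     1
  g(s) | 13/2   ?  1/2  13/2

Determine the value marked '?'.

On equispaced nodes a degree-2 polynomial has vanishing third forward difference, so
  - g(-2) + 3·g(-1) - 3·g(0) + g(1) = 0.
Substituting the known values and solving for g(-1):
  3·g(-1) = 3/2
  g(-1) = 1/2.

1/2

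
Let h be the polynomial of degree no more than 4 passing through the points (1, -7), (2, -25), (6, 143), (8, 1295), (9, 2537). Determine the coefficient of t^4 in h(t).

Write h(t) = at^4 + bt^3 + ct^2 + dt + e. Substituting each data point gives a linear system:
  a + b + c + d + e = -7
  16a + 8b + 4c + 2d + e = -25
  1296a + 216b + 36c + 6d + e = 143
  4096a + 512b + 64c + 8d + e = 1295
  6561a + 729b + 81c + 9d + e = 2537
Solving the system yields a = 1, b = -6, c = 5, d = -6, e = -1.
So h(t) = t^4 - 6t^3 + 5t^2 - 6t - 1.
The leading coefficient is 1.

1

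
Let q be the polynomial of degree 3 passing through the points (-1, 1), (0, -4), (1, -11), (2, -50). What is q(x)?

q(x) = -5x^3 - x^2 - x - 4

Using the Lagrange interpolation formula with nodes -1, 0, 1, 2:
  L_0(x) = x(x - 1)(x - 2) / -6
  L_1(x) = (x + 1)(x - 1)(x - 2) / 2
  L_2(x) = (x + 1)x(x - 2) / -2
  L_3(x) = (x + 1)x(x - 1) / 6
Then q(x) = 1·L_0(x) - 4·L_1(x) - 11·L_2(x) - 50·L_3(x).
Expanding and collecting terms gives q(x) = -5x³ - x² - x - 4.
Check: q(0) = -4. ✓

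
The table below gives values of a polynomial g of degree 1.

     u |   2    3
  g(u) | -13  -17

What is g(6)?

Write g(u) = au + b. Substituting each data point gives a linear system:
  2a + b = -13
  3a + b = -17
Solving the system yields a = -4, b = -5.
So g(u) = -4u - 5.
Then g(6) = -29.

-29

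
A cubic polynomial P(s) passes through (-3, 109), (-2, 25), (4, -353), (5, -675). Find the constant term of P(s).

Write P(s) = as^3 + bs^2 + cs + d. Substituting each data point gives a linear system:
  -27a + 9b - 3c + d = 109
  -8a + 4b - 2c + d = 25
  64a + 16b + 4c + d = -353
  125a + 25b + 5c + d = -675
Solving the system yields a = -5, b = -2, c = 1, d = -5.
So P(s) = -5s^3 - 2s^2 + s - 5.
The constant term is -5.

-5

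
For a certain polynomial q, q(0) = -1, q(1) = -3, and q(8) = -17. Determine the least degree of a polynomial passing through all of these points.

Divided differences on the nodes 0, 1, 8:
  order 0: -1  -3  -17
  order 1: -2  -2
  order 2: 0
The order-1 divided differences are all -2 (nonzero) and every higher order vanishes, so the data lies on a polynomial of degree exactly 1.

1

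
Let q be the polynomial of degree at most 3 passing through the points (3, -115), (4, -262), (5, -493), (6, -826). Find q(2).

Using the Lagrange interpolation formula with nodes 3, 4, 5, 6:
  L_0(n) = (n - 4)(n - 5)(n - 6) / -6
  L_1(n) = (n - 3)(n - 5)(n - 6) / 2
  L_2(n) = (n - 3)(n - 4)(n - 6) / -2
  L_3(n) = (n - 3)(n - 4)(n - 5) / 6
Then q(n) = -115·L_0(n) - 262·L_1(n) - 493·L_2(n) - 826·L_3(n).
Expanding and collecting terms gives q(n) = -3n^3 - 6n^2 + 6n + 2.
Evaluating at n = 2: q(2) = -34.

-34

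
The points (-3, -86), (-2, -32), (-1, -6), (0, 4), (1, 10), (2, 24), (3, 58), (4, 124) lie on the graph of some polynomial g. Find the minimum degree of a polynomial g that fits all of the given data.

Forward differences of the values at u = -3, -2, -1, 0, 1, 2, 3, 4:
  g  : -86  -32  -6  4  10  24  58  124
  Δ  : 54  26  10  6  14  34  66
  Δ^2: -28  -16  -4  8  20  32
  Δ^3: 12  12  12  12  12
  Δ^4: 0  0  0  0
  Δ^5: 0  0  0
  Δ^6: 0  0
  Δ^7: 0
The third differences are constant (12) and nonzero, while all higher differences vanish, so the minimal degree is 3.

3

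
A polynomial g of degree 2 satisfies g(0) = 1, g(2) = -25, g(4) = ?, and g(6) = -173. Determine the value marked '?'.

-83

On equispaced nodes a degree-2 polynomial has vanishing third forward difference, so
  - g(0) + 3·g(2) - 3·g(4) + g(6) = 0.
Substituting the known values and solving for g(4):
  -3·g(4) = 249
  g(4) = -83.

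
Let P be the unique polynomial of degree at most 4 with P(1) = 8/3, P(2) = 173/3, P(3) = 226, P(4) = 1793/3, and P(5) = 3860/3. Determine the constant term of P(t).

Write P(t) = at^4 + bt^3 + ct^2 + dt + e. Substituting each data point gives a linear system:
  a + b + c + d + e = 8/3
  16a + 8b + 4c + 2d + e = 173/3
  81a + 27b + 9c + 3d + e = 226
  256a + 64b + 16c + 4d + e = 1793/3
  625a + 125b + 25c + 5d + e = 3860/3
Solving the system yields a = 1, b = 5, c = 5/3, d = 0, e = -5.
So P(t) = t^4 + 5t^3 + (5/3)t^2 - 5.
The constant term is -5.

-5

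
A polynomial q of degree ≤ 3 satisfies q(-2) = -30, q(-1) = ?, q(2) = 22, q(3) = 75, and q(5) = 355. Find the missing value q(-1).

The 4 known points determine the degree-3 polynomial uniquely.
Write q(u) = au^3 + bu^2 + cu + d. Substituting each data point gives a linear system:
  -8a + 4b - 2c + d = -30
  8a + 4b + 2c + d = 22
  27a + 9b + 3c + d = 75
  125a + 25b + 5c + d = 355
Solving the system yields a = 3, b = -1, c = 1, d = 0.
So q(u) = 3u³ - u² + u.
Then q(-1) = -5.

-5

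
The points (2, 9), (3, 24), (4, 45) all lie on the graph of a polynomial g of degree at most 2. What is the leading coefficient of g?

Write g(x) = ax^2 + bx + c. Substituting each data point gives a linear system:
  4a + 2b + c = 9
  9a + 3b + c = 24
  16a + 4b + c = 45
Solving the system yields a = 3, b = 0, c = -3.
So g(x) = 3x² - 3.
The leading coefficient is 3.

3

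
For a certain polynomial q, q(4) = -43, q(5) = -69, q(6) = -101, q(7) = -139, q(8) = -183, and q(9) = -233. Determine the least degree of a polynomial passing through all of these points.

2

Forward differences of the values at n = 4, 5, 6, 7, 8, 9:
  q  : -43  -69  -101  -139  -183  -233
  Δ  : -26  -32  -38  -44  -50
  Δ^2: -6  -6  -6  -6
  Δ^3: 0  0  0
  Δ^4: 0  0
  Δ^5: 0
The second differences are constant (-6) and nonzero, while all higher differences vanish, so the minimal degree is 2.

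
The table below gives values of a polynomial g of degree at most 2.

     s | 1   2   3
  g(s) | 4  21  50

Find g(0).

-1

Write g(s) = as^2 + bs + c. Substituting each data point gives a linear system:
  a + b + c = 4
  4a + 2b + c = 21
  9a + 3b + c = 50
Solving the system yields a = 6, b = -1, c = -1.
So g(s) = 6s² - s - 1.
Then g(0) = -1.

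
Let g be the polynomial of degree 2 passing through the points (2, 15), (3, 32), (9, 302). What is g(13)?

642

Write g(t) = at^2 + bt + c. Substituting each data point gives a linear system:
  4a + 2b + c = 15
  9a + 3b + c = 32
  81a + 9b + c = 302
Solving the system yields a = 4, b = -3, c = 5.
So g(t) = 4t^2 - 3t + 5.
Then g(13) = 642.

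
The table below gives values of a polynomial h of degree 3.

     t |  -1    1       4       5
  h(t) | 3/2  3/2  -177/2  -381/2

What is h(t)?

h(t) = -2t^3 + 2t^2 + 2t - 1/2

Write h(t) = at^3 + bt^2 + ct + d. Substituting each data point gives a linear system:
  -a + b - c + d = 3/2
  a + b + c + d = 3/2
  64a + 16b + 4c + d = -177/2
  125a + 25b + 5c + d = -381/2
Solving the system yields a = -2, b = 2, c = 2, d = -1/2.
So h(t) = -2t^3 + 2t^2 + 2t - 1/2.
Check: h(4) = -177/2. ✓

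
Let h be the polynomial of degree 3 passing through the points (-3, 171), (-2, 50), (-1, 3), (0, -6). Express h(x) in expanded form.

h(x) = -6x^3 + x^2 - 2x - 6

Write h(x) = ax^3 + bx^2 + cx + d. Substituting each data point gives a linear system:
  -27a + 9b - 3c + d = 171
  -8a + 4b - 2c + d = 50
  -a + b - c + d = 3
  d = -6
Solving the system yields a = -6, b = 1, c = -2, d = -6.
So h(x) = -6x^3 + x^2 - 2x - 6.
Check: h(-1) = 3. ✓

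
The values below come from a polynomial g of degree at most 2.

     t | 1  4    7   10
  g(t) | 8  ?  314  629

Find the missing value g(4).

The 3 known points determine the degree-2 polynomial uniquely.
Write g(t) = at^2 + bt + c. Substituting each data point gives a linear system:
  a + b + c = 8
  49a + 7b + c = 314
  100a + 10b + c = 629
Solving the system yields a = 6, b = 3, c = -1.
So g(t) = 6t² + 3t - 1.
Then g(4) = 107.

107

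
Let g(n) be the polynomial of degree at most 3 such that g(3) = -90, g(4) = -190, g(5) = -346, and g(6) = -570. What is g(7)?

Using the Lagrange interpolation formula with nodes 3, 4, 5, 6:
  L_0(n) = (n - 4)(n - 5)(n - 6) / -6
  L_1(n) = (n - 3)(n - 5)(n - 6) / 2
  L_2(n) = (n - 3)(n - 4)(n - 6) / -2
  L_3(n) = (n - 3)(n - 4)(n - 5) / 6
Then g(n) = -90·L_0(n) - 190·L_1(n) - 346·L_2(n) - 570·L_3(n).
Expanding and collecting terms gives g(n) = -2n^3 - 4n^2 + 2n - 6.
Evaluating at n = 7: g(7) = -874.

-874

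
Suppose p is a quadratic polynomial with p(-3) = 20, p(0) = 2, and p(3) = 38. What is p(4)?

62

Write p(u) = au^2 + bu + c. Substituting each data point gives a linear system:
  9a - 3b + c = 20
  c = 2
  9a + 3b + c = 38
Solving the system yields a = 3, b = 3, c = 2.
So p(u) = 3u^2 + 3u + 2.
Then p(4) = 62.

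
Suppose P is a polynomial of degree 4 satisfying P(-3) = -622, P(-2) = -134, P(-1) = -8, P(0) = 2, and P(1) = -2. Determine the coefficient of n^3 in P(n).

Write P(n) = an^4 + bn^3 + cn^2 + dn + e. Substituting each data point gives a linear system:
  81a - 27b + 9c - 3d + e = -622
  16a - 8b + 4c - 2d + e = -134
  a - b + c - d + e = -8
  e = 2
  a + b + c + d + e = -2
Solving the system yields a = -6, b = 5, c = -1, d = -2, e = 2.
So P(n) = -6n^4 + 5n^3 - n^2 - 2n + 2.
The coefficient of n^3 is 5.

5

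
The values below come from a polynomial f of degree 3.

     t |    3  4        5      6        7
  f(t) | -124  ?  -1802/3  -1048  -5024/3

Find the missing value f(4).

The 4 known points determine the degree-3 polynomial uniquely.
Write f(t) = at^3 + bt^2 + ct + d. Substituting each data point gives a linear system:
  27a + 9b + 3c + d = -124
  125a + 25b + 5c + d = -1802/3
  216a + 36b + 6c + d = -1048
  343a + 49b + 7c + d = -5024/3
Solving the system yields a = -5, b = 1/3, c = 4, d = -4.
So f(t) = -5t^3 + (1/3)t^2 + 4t - 4.
Then f(4) = -908/3.

-908/3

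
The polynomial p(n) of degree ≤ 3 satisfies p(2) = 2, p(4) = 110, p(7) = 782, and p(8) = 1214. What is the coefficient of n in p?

0

Write p(n) = an^3 + bn^2 + cn + d. Substituting each data point gives a linear system:
  8a + 4b + 2c + d = 2
  64a + 16b + 4c + d = 110
  343a + 49b + 7c + d = 782
  512a + 64b + 8c + d = 1214
Solving the system yields a = 3, b = -5, c = 0, d = -2.
So p(n) = 3n^3 - 5n^2 - 2.
The coefficient of n is 0.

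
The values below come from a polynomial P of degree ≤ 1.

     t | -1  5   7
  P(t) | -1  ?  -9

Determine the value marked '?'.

-7

The 2 known points determine the degree-1 polynomial uniquely.
Write P(t) = at + b. Substituting each data point gives a linear system:
  -a + b = -1
  7a + b = -9
Solving the system yields a = -1, b = -2.
So P(t) = -t - 2.
Then P(5) = -7.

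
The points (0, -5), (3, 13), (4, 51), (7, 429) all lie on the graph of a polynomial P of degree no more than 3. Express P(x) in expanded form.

Using the Lagrange interpolation formula with nodes 0, 3, 4, 7:
  L_0(x) = (x - 3)(x - 4)(x - 7) / -84
  L_1(x) = x(x - 4)(x - 7) / 12
  L_2(x) = x(x - 3)(x - 7) / -12
  L_3(x) = x(x - 3)(x - 4) / 84
Then P(x) = -5·L_0(x) + 13·L_1(x) + 51·L_2(x) + 429·L_3(x).
Expanding and collecting terms gives P(x) = 2x³ - 6x² + 6x - 5.
Check: P(0) = -5. ✓

P(x) = 2x^3 - 6x^2 + 6x - 5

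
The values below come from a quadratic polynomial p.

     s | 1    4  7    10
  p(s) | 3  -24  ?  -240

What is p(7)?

-105

On equispaced nodes a degree-2 polynomial has vanishing third forward difference, so
  - p(1) + 3·p(4) - 3·p(7) + p(10) = 0.
Substituting the known values and solving for p(7):
  -3·p(7) = 315
  p(7) = -105.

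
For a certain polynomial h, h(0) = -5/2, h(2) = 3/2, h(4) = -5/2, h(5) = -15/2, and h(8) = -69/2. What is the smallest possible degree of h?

2

Divided differences on the nodes 0, 2, 4, 5, 8:
  order 0: -5/2  3/2  -5/2  -15/2  -69/2
  order 1: 2  -2  -5  -9
  order 2: -1  -1  -1
  order 3: 0  0
  order 4: 0
The order-2 divided differences are all -1 (nonzero) and every higher order vanishes, so the data lies on a polynomial of degree exactly 2.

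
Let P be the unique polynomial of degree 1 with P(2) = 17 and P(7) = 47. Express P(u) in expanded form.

Write P(u) = au + b. Substituting each data point gives a linear system:
  2a + b = 17
  7a + b = 47
Solving the system yields a = 6, b = 5.
So P(u) = 6u + 5.
Check: P(7) = 47. ✓

P(u) = 6u + 5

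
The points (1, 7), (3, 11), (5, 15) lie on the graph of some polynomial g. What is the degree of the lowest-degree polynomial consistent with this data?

1

Forward differences of the values at s = 1, 3, 5:
  g  : 7  11  15
  Δ  : 4  4
  Δ^2: 0
The first differences are constant (4) and nonzero, while all higher differences vanish, so the minimal degree is 1.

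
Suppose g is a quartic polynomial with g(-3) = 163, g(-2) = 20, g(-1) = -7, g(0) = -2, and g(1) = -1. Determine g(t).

g(t) = 2t^4 - 2t^3 - 4t^2 + 5t - 2

Write g(t) = at^4 + bt^3 + ct^2 + dt + e. Substituting each data point gives a linear system:
  81a - 27b + 9c - 3d + e = 163
  16a - 8b + 4c - 2d + e = 20
  a - b + c - d + e = -7
  e = -2
  a + b + c + d + e = -1
Solving the system yields a = 2, b = -2, c = -4, d = 5, e = -2.
So g(t) = 2t^4 - 2t^3 - 4t^2 + 5t - 2.
Check: g(-1) = -7. ✓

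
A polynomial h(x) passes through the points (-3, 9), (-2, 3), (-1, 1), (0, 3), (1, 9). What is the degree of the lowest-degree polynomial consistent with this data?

Forward differences of the values at x = -3, -2, -1, 0, 1:
  h  : 9  3  1  3  9
  Δ  : -6  -2  2  6
  Δ^2: 4  4  4
  Δ^3: 0  0
  Δ^4: 0
The second differences are constant (4) and nonzero, while all higher differences vanish, so the minimal degree is 2.

2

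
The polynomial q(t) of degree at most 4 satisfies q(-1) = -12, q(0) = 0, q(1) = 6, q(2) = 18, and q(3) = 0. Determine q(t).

q(t) = -2t^4 + 6t^3 - t^2 + 3t

Write q(t) = at^4 + bt^3 + ct^2 + dt + e. Substituting each data point gives a linear system:
  a - b + c - d + e = -12
  e = 0
  a + b + c + d + e = 6
  16a + 8b + 4c + 2d + e = 18
  81a + 27b + 9c + 3d + e = 0
Solving the system yields a = -2, b = 6, c = -1, d = 3, e = 0.
So q(t) = -2t^4 + 6t^3 - t^2 + 3t.
Check: q(3) = 0. ✓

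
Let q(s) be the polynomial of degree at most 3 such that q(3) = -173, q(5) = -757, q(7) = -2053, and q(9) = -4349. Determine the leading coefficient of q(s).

Write q(s) = as^3 + bs^2 + cs + d. Substituting each data point gives a linear system:
  27a + 9b + 3c + d = -173
  125a + 25b + 5c + d = -757
  343a + 49b + 7c + d = -2053
  729a + 81b + 9c + d = -4349
Solving the system yields a = -6, b = 1, c = -6, d = -2.
So q(s) = -6s^3 + s^2 - 6s - 2.
The leading coefficient is -6.

-6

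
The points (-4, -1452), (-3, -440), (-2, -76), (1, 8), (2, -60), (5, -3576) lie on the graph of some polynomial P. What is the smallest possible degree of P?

4

Divided differences on the nodes -4, -3, -2, 1, 2, 5:
  order 0: -1452  -440  -76  8  -60  -3576
  order 1: 1012  364  28  -68  -1172
  order 2: -324  -84  -24  -276
  order 3: 48  12  -36
  order 4: -6  -6
  order 5: 0
The order-4 divided differences are all -6 (nonzero) and every higher order vanishes, so the data lies on a polynomial of degree exactly 4.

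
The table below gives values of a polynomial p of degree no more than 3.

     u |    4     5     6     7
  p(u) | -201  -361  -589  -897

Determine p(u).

Write p(u) = au^3 + bu^2 + cu + d. Substituting each data point gives a linear system:
  64a + 16b + 4c + d = -201
  125a + 25b + 5c + d = -361
  216a + 36b + 6c + d = -589
  343a + 49b + 7c + d = -897
Solving the system yields a = -2, b = -4, c = -2, d = -1.
So p(u) = -2u^3 - 4u^2 - 2u - 1.
Check: p(5) = -361. ✓

p(u) = -2u^3 - 4u^2 - 2u - 1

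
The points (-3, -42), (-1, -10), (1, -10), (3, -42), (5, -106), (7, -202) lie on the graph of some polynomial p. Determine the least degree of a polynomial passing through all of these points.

Forward differences of the values at s = -3, -1, 1, 3, 5, 7:
  p  : -42  -10  -10  -42  -106  -202
  Δ  : 32  0  -32  -64  -96
  Δ^2: -32  -32  -32  -32
  Δ^3: 0  0  0
  Δ^4: 0  0
  Δ^5: 0
The second differences are constant (-32) and nonzero, while all higher differences vanish, so the minimal degree is 2.

2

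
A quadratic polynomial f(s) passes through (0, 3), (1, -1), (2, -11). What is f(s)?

f(s) = -3s^2 - s + 3

Write f(s) = as^2 + bs + c. Substituting each data point gives a linear system:
  c = 3
  a + b + c = -1
  4a + 2b + c = -11
Solving the system yields a = -3, b = -1, c = 3.
So f(s) = -3s² - s + 3.
Check: f(0) = 3. ✓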